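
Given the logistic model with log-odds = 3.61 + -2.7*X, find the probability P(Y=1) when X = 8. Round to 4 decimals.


z = 3.61 + -2.7 * 8 = -17.9900.
Sigmoid: P = 1 / (1 + exp(17.9900)) = 0.0000.

0.0000


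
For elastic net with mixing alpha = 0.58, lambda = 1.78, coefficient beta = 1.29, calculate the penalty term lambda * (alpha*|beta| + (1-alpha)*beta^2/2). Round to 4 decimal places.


L1 component = 0.58 * |1.29| = 0.7482.
L2 component = 0.42 * 1.29^2 / 2 = 0.3495.
Penalty = 1.78 * (0.7482 + 0.3495) = 1.78 * 1.0977 = 1.9538.

1.9538


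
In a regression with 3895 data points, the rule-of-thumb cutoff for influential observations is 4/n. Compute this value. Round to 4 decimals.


Using the rule of thumb:
Threshold = 4 / 3895 = 0.0010.

0.0010


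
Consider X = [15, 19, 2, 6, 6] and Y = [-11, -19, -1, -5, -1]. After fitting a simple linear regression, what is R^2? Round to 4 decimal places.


The fitted line is Y = 2.5626 + -1.0378*X.
SSres = 18.5129, SStot = 235.2000.
R^2 = 1 - SSres/SStot = 0.9213.

0.9213


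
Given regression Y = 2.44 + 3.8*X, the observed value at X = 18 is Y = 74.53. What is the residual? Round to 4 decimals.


Compute yhat = 2.44 + (3.8)(18) = 70.8400.
Residual = actual - predicted = 74.53 - 70.8400 = 3.6900.

3.6900


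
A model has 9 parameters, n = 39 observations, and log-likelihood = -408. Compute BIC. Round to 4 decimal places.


k * ln(n) = 9 * ln(39) = 9 * 3.663562 = 32.972058.
-2 * loglik = -2 * (-408) = 816.
BIC = 32.972058 + 816 = 848.972058, which rounds to 848.9721.

848.9721


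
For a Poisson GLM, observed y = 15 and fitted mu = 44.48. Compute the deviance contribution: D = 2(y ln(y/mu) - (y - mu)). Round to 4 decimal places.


First: ln(15/44.48) = -1.086989.
Then: 15 * -1.086989 = -16.304835.
y - mu = 15 - 44.48 = -29.48.
D = 2(-16.304835 - -29.48) = 26.350330, which rounds to 26.3503.

26.3503


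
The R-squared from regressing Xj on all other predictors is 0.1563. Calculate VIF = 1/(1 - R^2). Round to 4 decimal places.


Using VIF = 1/(1 - R^2_j):
1 - 0.1563 = 0.8437.
VIF = 1.1853.

1.1853


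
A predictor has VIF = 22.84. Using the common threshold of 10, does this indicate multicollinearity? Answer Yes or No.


The threshold is 10.
VIF = 22.84 is >= 10.
Multicollinearity indication: Yes.

Yes


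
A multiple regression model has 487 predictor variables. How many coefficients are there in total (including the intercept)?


Total coefficients = number of predictors + 1 (for the intercept).
= 487 + 1 = 488.

488


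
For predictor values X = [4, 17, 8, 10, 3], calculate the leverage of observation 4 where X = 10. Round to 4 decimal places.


Mean of X: xbar = 8.4000.
SXX = 125.2000.
For X = 10: h = 1/5 + (10 - 8.4000)^2/125.2000 = 0.2204.

0.2204


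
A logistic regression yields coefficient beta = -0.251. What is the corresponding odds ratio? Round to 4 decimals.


exp(-0.251) = 0.7780.
So the odds ratio is 0.7780.

0.7780


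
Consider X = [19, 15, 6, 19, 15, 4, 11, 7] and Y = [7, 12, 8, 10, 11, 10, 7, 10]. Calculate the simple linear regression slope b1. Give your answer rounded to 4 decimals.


The sample means are xbar = 12.0000 and ybar = 9.3750.
Compute S_xx = 242.0000 and S_xy = 3.0000.
Slope b1 = S_xy / S_xx = 3.0000 / 242.0000 = 0.0124.

0.0124


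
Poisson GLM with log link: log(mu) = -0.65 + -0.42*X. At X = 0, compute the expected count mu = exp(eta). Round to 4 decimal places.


Compute eta = -0.65 + -0.42 * 0 = -0.6500.
Apply inverse link: mu = e^-0.6500 = 0.5220.

0.5220


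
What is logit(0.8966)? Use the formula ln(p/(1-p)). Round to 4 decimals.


Compute the odds: 0.8966/0.1034 = 8.6712.
Take the natural log: ln(8.6712) = 2.1600.

2.1600


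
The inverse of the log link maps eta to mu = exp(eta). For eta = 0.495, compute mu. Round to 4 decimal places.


The inverse log link gives:
mu = exp(0.495) = 1.6405.

1.6405


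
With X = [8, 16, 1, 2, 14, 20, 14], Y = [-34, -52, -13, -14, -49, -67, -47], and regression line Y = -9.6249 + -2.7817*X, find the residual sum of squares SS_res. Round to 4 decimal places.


Predicted values from Y = -9.6249 + -2.7817*X.
Residuals: [-2.1215, 2.1321, -0.5934, 1.1883, -0.4313, -1.7411, 1.5687].
SSres = 16.4891.

16.4891


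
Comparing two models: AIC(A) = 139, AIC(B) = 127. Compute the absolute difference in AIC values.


Compute |139 - 127| = 12.
Model B has the smaller AIC.

12


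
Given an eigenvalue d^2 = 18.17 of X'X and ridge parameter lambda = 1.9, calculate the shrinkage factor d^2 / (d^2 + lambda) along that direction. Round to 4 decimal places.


Compute the denominator: 18.17 + 1.9 = 20.0700.
Shrinkage factor = 18.17 / 20.0700 = 0.9053.

0.9053


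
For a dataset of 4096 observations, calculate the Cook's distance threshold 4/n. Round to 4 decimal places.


Cook's distance cutoff = 4/n = 4/4096.
= 0.0010.

0.0010


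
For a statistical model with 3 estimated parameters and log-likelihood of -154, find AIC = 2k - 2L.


AIC = 2k - 2*loglik = 2(3) - 2(-154).
= 6 + 308 = 314.

314


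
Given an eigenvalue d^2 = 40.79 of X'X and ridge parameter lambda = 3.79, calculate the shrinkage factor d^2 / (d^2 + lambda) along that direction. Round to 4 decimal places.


Compute the denominator: 40.79 + 3.79 = 44.5800.
Shrinkage factor = 40.79 / 44.5800 = 0.9150.

0.9150


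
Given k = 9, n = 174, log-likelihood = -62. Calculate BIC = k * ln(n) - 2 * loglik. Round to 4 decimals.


Compute k*ln(n) = 9*ln(174) = 9*5.159055 = 46.431495.
Then -2*loglik = 124.
BIC = 46.431495 + 124 = 170.431495, which rounds to 170.4315.

170.4315


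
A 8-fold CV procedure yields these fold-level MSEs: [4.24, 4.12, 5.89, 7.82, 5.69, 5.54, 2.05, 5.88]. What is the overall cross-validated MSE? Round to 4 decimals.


Sum of fold MSEs = 41.2300.
Average = 41.2300 / 8 = 5.1538.

5.1538


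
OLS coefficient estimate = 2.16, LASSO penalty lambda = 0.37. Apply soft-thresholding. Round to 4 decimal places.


Absolute value: |2.16| = 2.16.
Compare to lambda = 0.37.
Since |beta| > lambda, coefficient = sign(beta)*(|beta| - lambda) = 1.7900.

1.7900


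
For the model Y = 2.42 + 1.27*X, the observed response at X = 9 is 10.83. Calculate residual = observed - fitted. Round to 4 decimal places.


Predicted = 2.42 + 1.27 * 9 = 13.8500.
Residual = 10.83 - 13.8500 = -3.0200.

-3.0200


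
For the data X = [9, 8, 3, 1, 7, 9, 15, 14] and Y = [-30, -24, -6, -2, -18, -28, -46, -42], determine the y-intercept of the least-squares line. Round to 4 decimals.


First find the slope: b1 = -3.2260.
Means: xbar = 8.2500, ybar = -24.5000.
b0 = ybar - b1 * xbar = -24.5000 - -3.2260 * 8.2500 = 2.1146.

2.1146


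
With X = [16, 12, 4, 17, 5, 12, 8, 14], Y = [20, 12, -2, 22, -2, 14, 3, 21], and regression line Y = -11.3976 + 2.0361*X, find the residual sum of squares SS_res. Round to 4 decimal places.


Compute predicted values, then residuals = yi - yhat_i.
Residuals: [-1.1800, -1.0356, 1.2532, -1.2161, -0.7829, 0.9644, -1.8912, 3.8922].
SSres = sum(residual^2) = 25.7831.

25.7831


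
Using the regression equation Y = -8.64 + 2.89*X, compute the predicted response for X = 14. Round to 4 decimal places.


Substitute X = 14 into the equation:
Y = -8.64 + 2.89 * 14 = -8.64 + 40.4600 = 31.8200.

31.8200


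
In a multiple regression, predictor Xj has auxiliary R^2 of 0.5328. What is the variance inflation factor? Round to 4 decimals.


Denominator: 1 - 0.5328 = 0.4672.
VIF = 1 / 0.4672 = 2.1404.

2.1404


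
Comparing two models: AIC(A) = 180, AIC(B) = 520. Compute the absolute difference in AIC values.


Absolute difference = |180 - 520| = 340.
The model with lower AIC (A) is preferred.

340


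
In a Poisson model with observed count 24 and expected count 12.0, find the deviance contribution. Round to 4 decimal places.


Compute y*ln(y/mu) = 24*ln(24/12.0) = 24*0.693147 = 16.635528.
y - mu = 12.0.
D = 2*(16.635528 - (12.0)) = 9.271056, which rounds to 9.2711.

9.2711


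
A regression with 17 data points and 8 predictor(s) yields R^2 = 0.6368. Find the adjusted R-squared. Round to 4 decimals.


Plug in: Adj R^2 = 1 - (1 - 0.6368) * 16/8.
= 1 - 0.3632 * 16/8
= 1 - 5.8112 / 8
= 1 - 0.7264 = 0.2736.

0.2736


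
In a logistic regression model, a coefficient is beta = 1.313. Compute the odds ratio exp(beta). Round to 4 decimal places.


Odds ratio = exp(beta) = exp(1.313).
= 3.7173.

3.7173


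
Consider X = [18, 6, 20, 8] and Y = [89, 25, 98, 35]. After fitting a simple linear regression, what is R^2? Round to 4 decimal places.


Fit the OLS line: b0 = -6.8514, b1 = 5.2770.
SSres = 1.3919.
SStot = 4122.7500.
R^2 = 1 - 1.3919/4122.7500 = 0.9997.

0.9997


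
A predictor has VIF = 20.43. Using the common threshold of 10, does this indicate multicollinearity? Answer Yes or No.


The threshold is 10.
VIF = 20.43 is >= 10.
Multicollinearity indication: Yes.

Yes


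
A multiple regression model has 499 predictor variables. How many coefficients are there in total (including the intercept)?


Including the intercept, the model has 499 predictor coefficients + 1 intercept.
Total = 500.

500


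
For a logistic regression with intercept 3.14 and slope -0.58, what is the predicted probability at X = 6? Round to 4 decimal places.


z = 3.14 + -0.58 * 6 = -0.3400.
Sigmoid: P = 1 / (1 + exp(0.3400)) = 0.4158.

0.4158


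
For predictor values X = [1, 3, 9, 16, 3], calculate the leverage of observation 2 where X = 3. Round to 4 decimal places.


Compute xbar = 6.4000 with n = 5 observations.
SXX = 151.2000.
Leverage = 1/5 + (3 - 6.4000)^2/151.2000 = 0.2765.

0.2765


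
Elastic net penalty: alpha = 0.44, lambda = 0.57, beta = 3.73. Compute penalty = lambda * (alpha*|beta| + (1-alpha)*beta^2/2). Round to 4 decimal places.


Compute:
L1 = 0.44 * 3.73 = 1.6412.
L2 = 0.56 * 3.73^2 / 2 = 3.8956.
Penalty = 0.57 * (1.6412 + 3.8956) = 3.1560.

3.1560


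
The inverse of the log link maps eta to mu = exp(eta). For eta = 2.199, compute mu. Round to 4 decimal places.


The inverse log link gives:
mu = exp(2.199) = 9.0160.

9.0160


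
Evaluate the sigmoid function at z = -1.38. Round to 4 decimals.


Compute exp(1.3800) = 3.9749.
Sigmoid = 1 / (1 + 3.9749) = 1 / 4.9749 = 0.2010.

0.2010


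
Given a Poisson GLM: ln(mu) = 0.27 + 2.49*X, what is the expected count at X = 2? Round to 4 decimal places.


eta = 0.27 + 2.49 * 2 = 5.2500.
mu = exp(5.2500) = 190.5663.

190.5663


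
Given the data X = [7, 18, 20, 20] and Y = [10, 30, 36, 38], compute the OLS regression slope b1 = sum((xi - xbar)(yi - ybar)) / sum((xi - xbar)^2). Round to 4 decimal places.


First compute the means: xbar = 16.2500, ybar = 28.5000.
Then S_xx = sum((xi - xbar)^2) = 116.7500.
S_xy = sum((xi - xbar)(yi - ybar)) = 237.5000.
b1 = S_xy / S_xx = 237.5000 / 116.7500 = 2.0343.

2.0343


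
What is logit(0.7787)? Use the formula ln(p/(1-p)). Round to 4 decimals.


The odds are p/(1-p) = 0.7787 / 0.2213 = 3.5188.
logit(p) = ln(3.5188) = 1.2581.

1.2581


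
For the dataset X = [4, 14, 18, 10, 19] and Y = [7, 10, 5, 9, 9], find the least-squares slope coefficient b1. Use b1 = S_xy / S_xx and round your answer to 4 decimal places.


Calculate xbar = 13.0000, ybar = 8.0000.
S_xx = 152.0000, S_xy = -1.0000.
Using b1 = S_xy / S_xx = -1.0000 / 152.0000, we get b1 = -0.0066.

-0.0066


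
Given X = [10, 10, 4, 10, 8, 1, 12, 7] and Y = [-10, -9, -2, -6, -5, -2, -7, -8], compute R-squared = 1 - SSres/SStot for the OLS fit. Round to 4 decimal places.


The fitted line is Y = -1.1310 + -0.6444*X.
SSres = 24.0508, SStot = 62.8750.
R^2 = 1 - SSres/SStot = 0.6175.

0.6175


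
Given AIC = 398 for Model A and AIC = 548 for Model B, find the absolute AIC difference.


Compute |398 - 548| = 150.
Model A has the smaller AIC.

150


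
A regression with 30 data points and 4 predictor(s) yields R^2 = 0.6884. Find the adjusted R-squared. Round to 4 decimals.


Using the formula:
(1 - 0.6884) = 0.3116.
Multiply by 29/25: 0.3116 * 29 = 9.0364, then 9.0364 / 25 = 0.3615.
Adj R^2 = 1 - 0.3615 = 0.6385.

0.6385


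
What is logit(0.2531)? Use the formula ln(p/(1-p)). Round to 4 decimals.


The odds are p/(1-p) = 0.2531 / 0.7469 = 0.3389.
logit(p) = ln(0.3389) = -1.0821.

-1.0821


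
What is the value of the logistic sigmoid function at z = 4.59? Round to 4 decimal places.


exp(-4.5900) = 0.0102.
1 + exp(-z) = 1.0102.
sigmoid = 1/1.0102 = 0.9899.

0.9899


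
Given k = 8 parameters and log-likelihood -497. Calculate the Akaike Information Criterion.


AIC = 2*8 - 2*(-497).
= 16 + 994 = 1010.

1010


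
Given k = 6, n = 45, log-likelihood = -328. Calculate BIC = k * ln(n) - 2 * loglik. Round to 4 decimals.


k * ln(n) = 6 * ln(45) = 6 * 3.806662 = 22.839972.
-2 * loglik = -2 * (-328) = 656.
BIC = 22.839972 + 656 = 678.839972, which rounds to 678.8400.

678.8400


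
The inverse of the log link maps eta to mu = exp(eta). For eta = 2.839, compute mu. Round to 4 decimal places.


Apply the inverse link:
mu = e^2.839 = 17.0987.

17.0987


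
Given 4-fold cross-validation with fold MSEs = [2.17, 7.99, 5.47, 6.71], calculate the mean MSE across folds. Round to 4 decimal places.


Total MSE across folds = 22.3400.
CV-MSE = 22.3400/4 = 5.5850.

5.5850


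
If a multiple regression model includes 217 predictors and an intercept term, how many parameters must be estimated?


Total coefficients = number of predictors + 1 (for the intercept).
= 217 + 1 = 218.

218


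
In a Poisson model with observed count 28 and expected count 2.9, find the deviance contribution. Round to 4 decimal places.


First: ln(28/2.9) = 2.267494.
Then: 28 * 2.267494 = 63.489832.
y - mu = 28 - 2.9 = 25.1.
D = 2(63.489832 - 25.1) = 76.779664, which rounds to 76.7797.

76.7797


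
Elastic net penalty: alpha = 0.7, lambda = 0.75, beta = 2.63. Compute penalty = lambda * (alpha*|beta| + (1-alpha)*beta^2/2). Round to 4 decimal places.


Compute:
L1 = 0.7 * 2.63 = 1.8410.
L2 = 0.3 * 2.63^2 / 2 = 1.0375.
Penalty = 0.75 * (1.8410 + 1.0375) = 2.1589.

2.1589


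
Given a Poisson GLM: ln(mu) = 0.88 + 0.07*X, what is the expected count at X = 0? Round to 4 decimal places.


Compute eta = 0.88 + 0.07 * 0 = 0.8800.
Apply inverse link: mu = e^0.8800 = 2.4109.

2.4109


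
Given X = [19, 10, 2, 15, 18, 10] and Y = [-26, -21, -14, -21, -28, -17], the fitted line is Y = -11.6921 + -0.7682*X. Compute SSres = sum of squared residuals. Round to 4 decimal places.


For each point, residual = actual - predicted.
Residuals: [0.2879, -1.6259, -0.7715, 2.2151, -2.4803, 2.3741].
Sum of squared residuals = 20.0166.

20.0166


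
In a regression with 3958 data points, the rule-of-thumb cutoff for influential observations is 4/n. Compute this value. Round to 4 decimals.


Using the rule of thumb:
Threshold = 4 / 3958 = 0.0010.

0.0010


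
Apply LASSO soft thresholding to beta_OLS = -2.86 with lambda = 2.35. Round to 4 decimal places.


|beta_OLS| = 2.86.
lambda = 2.35.
Since |beta| > lambda, coefficient = sign(beta)*(|beta| - lambda) = -0.5100.
Result = -0.5100.

-0.5100


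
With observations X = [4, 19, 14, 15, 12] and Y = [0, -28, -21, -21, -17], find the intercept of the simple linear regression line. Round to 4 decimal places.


First find the slope: b1 = -1.8844.
Means: xbar = 12.8000, ybar = -17.4000.
b0 = ybar - b1 * xbar = -17.4000 - -1.8844 * 12.8000 = 6.7199.

6.7199


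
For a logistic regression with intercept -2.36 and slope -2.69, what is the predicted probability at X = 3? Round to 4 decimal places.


Linear predictor: z = -2.36 + -2.69 * 3 = -10.4300.
P = 1/(1 + exp(10.4300)) = 1/(1 + 33860.3503) = 0.0000.

0.0000


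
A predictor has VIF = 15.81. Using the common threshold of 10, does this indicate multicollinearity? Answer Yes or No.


The threshold is 10.
VIF = 15.81 is >= 10.
Multicollinearity indication: Yes.

Yes


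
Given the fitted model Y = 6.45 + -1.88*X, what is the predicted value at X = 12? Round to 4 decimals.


Plug X = 12 into Y = 6.45 + -1.88*X:
Y = 6.45 + -22.5600 = -16.1100.

-16.1100


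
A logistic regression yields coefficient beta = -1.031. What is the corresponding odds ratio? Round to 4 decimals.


exp(-1.031) = 0.3567.
So the odds ratio is 0.3567.

0.3567


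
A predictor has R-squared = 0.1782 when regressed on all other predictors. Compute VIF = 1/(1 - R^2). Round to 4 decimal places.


VIF = 1 / (1 - 0.1782).
= 1 / 0.8218 = 1.2168.

1.2168


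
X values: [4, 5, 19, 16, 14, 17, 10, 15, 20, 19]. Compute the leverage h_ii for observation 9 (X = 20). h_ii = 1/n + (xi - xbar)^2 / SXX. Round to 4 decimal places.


Compute xbar = 13.9000 with n = 10 observations.
SXX = 296.9000.
Leverage = 1/10 + (20 - 13.9000)^2/296.9000 = 0.2253.

0.2253


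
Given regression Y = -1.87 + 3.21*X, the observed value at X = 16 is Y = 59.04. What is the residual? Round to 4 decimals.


Fitted value at X = 16 is yhat = -1.87 + 3.21*16 = 49.4900.
Residual = 59.04 - 49.4900 = 9.5500.

9.5500


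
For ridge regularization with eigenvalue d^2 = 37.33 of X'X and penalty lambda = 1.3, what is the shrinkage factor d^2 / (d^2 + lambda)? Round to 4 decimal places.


Denominator = d^2 + lambda = 37.33 + 1.3 = 38.6300.
Shrinkage = 37.33 / 38.6300 = 0.9663.

0.9663


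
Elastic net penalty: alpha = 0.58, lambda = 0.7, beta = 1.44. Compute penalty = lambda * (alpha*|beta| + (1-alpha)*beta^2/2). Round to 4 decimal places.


Compute:
L1 = 0.58 * 1.44 = 0.8352.
L2 = 0.42 * 1.44^2 / 2 = 0.4355.
Penalty = 0.7 * (0.8352 + 0.4355) = 0.8895.

0.8895


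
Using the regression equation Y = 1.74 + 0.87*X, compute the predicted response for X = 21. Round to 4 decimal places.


Substitute X = 21 into the equation:
Y = 1.74 + 0.87 * 21 = 1.74 + 18.2700 = 20.0100.

20.0100


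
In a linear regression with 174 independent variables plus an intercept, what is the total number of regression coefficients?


Including the intercept, the model has 174 predictor coefficients + 1 intercept.
Total = 175.

175


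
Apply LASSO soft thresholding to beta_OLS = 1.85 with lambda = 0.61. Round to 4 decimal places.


Absolute value: |1.85| = 1.85.
Compare to lambda = 0.61.
Since |beta| > lambda, coefficient = sign(beta)*(|beta| - lambda) = 1.2400.

1.2400


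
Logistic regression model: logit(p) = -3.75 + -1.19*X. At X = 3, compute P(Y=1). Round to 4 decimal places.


z = -3.75 + -1.19 * 3 = -7.3200.
Sigmoid: P = 1 / (1 + exp(7.3200)) = 0.0007.

0.0007


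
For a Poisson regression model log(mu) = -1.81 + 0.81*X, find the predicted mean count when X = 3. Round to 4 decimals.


Linear predictor: eta = -1.81 + (0.81)(3) = 0.6200.
Expected count: mu = exp(0.6200) = 1.8589.

1.8589


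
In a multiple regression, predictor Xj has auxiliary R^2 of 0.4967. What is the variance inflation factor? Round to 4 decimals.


Denominator: 1 - 0.4967 = 0.5033.
VIF = 1 / 0.5033 = 1.9869.

1.9869


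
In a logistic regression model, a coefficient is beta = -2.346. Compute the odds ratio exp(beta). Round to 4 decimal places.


The odds ratio is computed as:
OR = e^(-2.346) = 0.0958.

0.0958


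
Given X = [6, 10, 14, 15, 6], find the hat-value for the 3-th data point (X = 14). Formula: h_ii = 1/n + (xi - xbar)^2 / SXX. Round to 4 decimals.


Compute xbar = 10.2000 with n = 5 observations.
SXX = 72.8000.
Leverage = 1/5 + (14 - 10.2000)^2/72.8000 = 0.3984.

0.3984


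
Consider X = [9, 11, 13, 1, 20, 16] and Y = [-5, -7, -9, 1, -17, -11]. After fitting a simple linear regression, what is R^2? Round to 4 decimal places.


After computing the OLS fit (b0=2.7098, b1=-0.9180):
SSres = 3.9117, SStot = 182.0000.
R^2 = 1 - 3.9117/182.0000 = 0.9785.

0.9785


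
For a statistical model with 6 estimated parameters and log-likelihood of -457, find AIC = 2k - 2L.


AIC = 2k - 2*loglik = 2(6) - 2(-457).
= 12 + 914 = 926.

926


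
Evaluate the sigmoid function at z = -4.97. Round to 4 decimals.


exp(4.9700) = 144.0269.
1 + exp(-z) = 145.0269.
sigmoid = 1/145.0269 = 0.0069.

0.0069


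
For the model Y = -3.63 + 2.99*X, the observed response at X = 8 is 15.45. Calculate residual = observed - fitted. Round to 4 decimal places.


Predicted = -3.63 + 2.99 * 8 = 20.2900.
Residual = 15.45 - 20.2900 = -4.8400.

-4.8400


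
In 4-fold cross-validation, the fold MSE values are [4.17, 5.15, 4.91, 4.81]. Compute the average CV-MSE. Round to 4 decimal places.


Sum of fold MSEs = 19.0400.
Average = 19.0400 / 4 = 4.7600.

4.7600


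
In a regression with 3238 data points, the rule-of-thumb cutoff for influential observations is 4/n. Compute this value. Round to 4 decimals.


Using the rule of thumb:
Threshold = 4 / 3238 = 0.0012.

0.0012


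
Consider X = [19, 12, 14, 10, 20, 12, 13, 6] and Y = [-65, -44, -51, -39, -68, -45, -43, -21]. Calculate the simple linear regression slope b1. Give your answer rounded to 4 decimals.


First compute the means: xbar = 13.2500, ybar = -47.0000.
Then S_xx = sum((xi - xbar)^2) = 145.5000.
S_xy = sum((xi - xbar)(yi - ybar)) = -470.0000.
b1 = S_xy / S_xx = -470.0000 / 145.5000 = -3.2302.

-3.2302


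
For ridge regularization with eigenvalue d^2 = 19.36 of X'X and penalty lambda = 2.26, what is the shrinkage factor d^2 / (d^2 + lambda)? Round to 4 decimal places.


Compute the denominator: 19.36 + 2.26 = 21.6200.
Shrinkage factor = 19.36 / 21.6200 = 0.8955.

0.8955


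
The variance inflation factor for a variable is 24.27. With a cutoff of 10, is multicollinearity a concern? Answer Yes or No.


Compare VIF = 24.27 to the threshold of 10.
24.27 >= 10, so the answer is Yes.

Yes


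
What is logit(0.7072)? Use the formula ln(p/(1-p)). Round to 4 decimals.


Compute the odds: 0.7072/0.2928 = 2.4153.
Take the natural log: ln(2.4153) = 0.8818.

0.8818


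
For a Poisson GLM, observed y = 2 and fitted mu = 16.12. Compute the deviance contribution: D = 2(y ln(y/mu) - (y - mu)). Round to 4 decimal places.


y/mu = 2/16.12 = 0.124069 (approx.), and ln(2/16.12) = -2.086914.
y * ln(y/mu) = 2 * -2.086914 = -4.173828.
y - mu = -14.12.
D = 2 * (-4.173828 - -14.12) = 19.892344, which rounds to 19.8923.

19.8923


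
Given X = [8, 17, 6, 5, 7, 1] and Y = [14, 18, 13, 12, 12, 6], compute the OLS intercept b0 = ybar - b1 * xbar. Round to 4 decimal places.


Compute b1 = 0.6792 from the OLS formula.
With xbar = 7.3333 and ybar = 12.5000, the intercept is:
b0 = 12.5000 - 0.6792 * 7.3333 = 7.5189.

7.5189


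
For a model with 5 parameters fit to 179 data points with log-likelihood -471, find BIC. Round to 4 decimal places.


k * ln(n) = 5 * ln(179) = 5 * 5.187386 = 25.936930.
-2 * loglik = -2 * (-471) = 942.
BIC = 25.936930 + 942 = 967.936930, which rounds to 967.9369.

967.9369


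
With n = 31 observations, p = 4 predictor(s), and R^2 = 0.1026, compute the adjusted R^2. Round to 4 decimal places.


Adjusted R^2 = 1 - (1 - R^2) * (n-1)/(n-p-1).
(1 - R^2) = 0.8974.
(n-1)/(n-p-1) = 30/26.
(1 - R^2) * (n-1) = 0.8974 * 30 = 26.9220.
Divide by (n-p-1): 26.9220 / 26 = 1.0355.
Adj R^2 = 1 - 1.0355 = -0.0355.

-0.0355


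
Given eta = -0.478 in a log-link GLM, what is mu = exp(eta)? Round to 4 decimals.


The inverse log link gives:
mu = exp(-0.478) = 0.6200.

0.6200


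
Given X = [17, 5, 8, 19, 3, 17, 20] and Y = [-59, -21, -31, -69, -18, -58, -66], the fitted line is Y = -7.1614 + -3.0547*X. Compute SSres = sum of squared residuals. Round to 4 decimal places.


For each point, residual = actual - predicted.
Residuals: [0.0913, 1.4349, 0.5990, -3.7993, -1.6745, 1.0913, 2.2554].
Sum of squared residuals = 25.9425.

25.9425


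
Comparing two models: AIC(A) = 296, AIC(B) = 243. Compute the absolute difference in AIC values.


|AIC_A - AIC_B| = |296 - 243| = 53.
Model B is preferred (lower AIC).

53


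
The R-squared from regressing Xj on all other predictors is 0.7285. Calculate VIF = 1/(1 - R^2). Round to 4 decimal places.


Denominator: 1 - 0.7285 = 0.2715.
VIF = 1 / 0.2715 = 3.6832.

3.6832


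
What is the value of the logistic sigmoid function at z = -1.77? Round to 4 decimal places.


Compute exp(1.7700) = 5.8709.
Sigmoid = 1 / (1 + 5.8709) = 1 / 6.8709 = 0.1455.

0.1455


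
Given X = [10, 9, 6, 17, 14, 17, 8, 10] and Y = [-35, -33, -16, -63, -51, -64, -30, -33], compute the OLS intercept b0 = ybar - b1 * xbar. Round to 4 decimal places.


The slope is b1 = -4.0803.
Sample means are xbar = 11.3750 and ybar = -40.6250.
Intercept: b0 = -40.6250 - (-4.0803)(11.3750) = 5.7883.

5.7883


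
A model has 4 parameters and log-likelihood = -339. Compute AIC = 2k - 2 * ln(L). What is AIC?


Compute:
2k = 2*4 = 8.
-2*loglik = -2*(-339) = 678.
AIC = 8 + 678 = 686.

686


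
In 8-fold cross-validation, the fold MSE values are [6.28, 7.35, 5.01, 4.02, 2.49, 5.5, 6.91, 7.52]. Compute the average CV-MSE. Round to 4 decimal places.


Total MSE across folds = 45.0800.
CV-MSE = 45.0800/8 = 5.6350.

5.6350


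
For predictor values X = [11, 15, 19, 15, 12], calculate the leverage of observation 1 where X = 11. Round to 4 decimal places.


n = 5, xbar = 14.4000.
SXX = sum((xi - xbar)^2) = 39.2000.
h = 1/5 + (11 - 14.4000)^2 / 39.2000 = 0.4949.

0.4949


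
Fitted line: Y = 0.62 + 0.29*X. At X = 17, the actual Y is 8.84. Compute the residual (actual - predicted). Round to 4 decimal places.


Predicted = 0.62 + 0.29 * 17 = 5.5500.
Residual = 8.84 - 5.5500 = 3.2900.

3.2900


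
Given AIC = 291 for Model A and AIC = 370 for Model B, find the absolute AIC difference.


|AIC_A - AIC_B| = |291 - 370| = 79.
Model A is preferred (lower AIC).

79


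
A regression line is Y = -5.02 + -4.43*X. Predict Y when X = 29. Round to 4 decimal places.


Predicted value:
Y = -5.02 + (-4.43)(29) = -5.02 + -128.4700 = -133.4900.

-133.4900


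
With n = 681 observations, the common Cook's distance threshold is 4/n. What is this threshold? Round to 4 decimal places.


Using the rule of thumb:
Threshold = 4 / 681 = 0.0059.

0.0059


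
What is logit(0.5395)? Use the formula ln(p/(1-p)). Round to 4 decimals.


The odds are p/(1-p) = 0.5395 / 0.4605 = 1.1716.
logit(p) = ln(1.1716) = 0.1583.

0.1583


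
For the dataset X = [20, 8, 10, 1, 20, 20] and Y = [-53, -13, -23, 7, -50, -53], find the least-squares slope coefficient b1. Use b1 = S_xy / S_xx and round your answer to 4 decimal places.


Calculate xbar = 13.1667, ybar = -30.8333.
S_xx = 324.8333, S_xy = -1011.1667.
Using b1 = S_xy / S_xx = -1011.1667 / 324.8333, we get b1 = -3.1129.

-3.1129


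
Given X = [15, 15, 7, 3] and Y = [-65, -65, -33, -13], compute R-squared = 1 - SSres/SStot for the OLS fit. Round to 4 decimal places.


After computing the OLS fit (b0=-1.4074, b1=-4.2593):
SSres = 4.7407, SStot = 1964.0000.
R^2 = 1 - 4.7407/1964.0000 = 0.9976.

0.9976


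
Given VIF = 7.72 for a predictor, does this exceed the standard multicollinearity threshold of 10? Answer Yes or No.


Compare VIF = 7.72 to the threshold of 10.
7.72 < 10, so the answer is No.

No


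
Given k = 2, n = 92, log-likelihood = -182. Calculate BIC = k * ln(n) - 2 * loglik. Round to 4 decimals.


k * ln(n) = 2 * ln(92) = 2 * 4.521789 = 9.043578.
-2 * loglik = -2 * (-182) = 364.
BIC = 9.043578 + 364 = 373.043578, which rounds to 373.0436.

373.0436


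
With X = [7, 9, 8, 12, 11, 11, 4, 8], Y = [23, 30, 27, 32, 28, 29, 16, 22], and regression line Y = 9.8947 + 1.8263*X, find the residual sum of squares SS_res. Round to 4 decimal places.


For each point, residual = actual - predicted.
Residuals: [0.3212, 3.6686, 2.4949, 0.1897, -1.9840, -0.9840, -1.1999, -2.5051].
Sum of squared residuals = 32.4421.

32.4421


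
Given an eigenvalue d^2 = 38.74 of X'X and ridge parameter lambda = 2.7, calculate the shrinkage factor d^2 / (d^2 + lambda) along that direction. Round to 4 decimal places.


Compute the denominator: 38.74 + 2.7 = 41.4400.
Shrinkage factor = 38.74 / 41.4400 = 0.9348.

0.9348


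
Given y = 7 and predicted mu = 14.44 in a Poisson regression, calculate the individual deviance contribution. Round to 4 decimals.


y/mu = 7/14.44 = 0.484765 (approx.), and ln(7/14.44) = -0.724092.
y * ln(y/mu) = 7 * -0.724092 = -5.068644.
y - mu = -7.44.
D = 2 * (-5.068644 - -7.44) = 4.742712, which rounds to 4.7427.

4.7427


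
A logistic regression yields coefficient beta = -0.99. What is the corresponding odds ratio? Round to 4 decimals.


Odds ratio = exp(beta) = exp(-0.99).
= 0.3716.

0.3716


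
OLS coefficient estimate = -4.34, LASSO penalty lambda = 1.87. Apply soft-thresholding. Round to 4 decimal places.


Absolute value: |-4.34| = 4.34.
Compare to lambda = 1.87.
Since |beta| > lambda, coefficient = sign(beta)*(|beta| - lambda) = -2.4700.

-2.4700


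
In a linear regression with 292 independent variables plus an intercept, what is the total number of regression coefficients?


Total coefficients = number of predictors + 1 (for the intercept).
= 292 + 1 = 293.

293


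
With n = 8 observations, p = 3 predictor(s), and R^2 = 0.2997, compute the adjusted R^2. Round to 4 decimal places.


Adjusted R^2 = 1 - (1 - R^2) * (n-1)/(n-p-1).
(1 - R^2) = 0.7003.
(n-1)/(n-p-1) = 7/4.
(1 - R^2) * (n-1) = 0.7003 * 7 = 4.9021.
Divide by (n-p-1): 4.9021 / 4 = 1.2255.
Adj R^2 = 1 - 1.2255 = -0.2255.

-0.2255


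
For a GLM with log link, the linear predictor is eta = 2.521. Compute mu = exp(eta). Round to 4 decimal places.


Apply the inverse link:
mu = e^2.521 = 12.4410.

12.4410


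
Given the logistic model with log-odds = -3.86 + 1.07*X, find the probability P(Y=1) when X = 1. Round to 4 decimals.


z = -3.86 + 1.07 * 1 = -2.7900.
Sigmoid: P = 1 / (1 + exp(2.7900)) = 0.0579.

0.0579


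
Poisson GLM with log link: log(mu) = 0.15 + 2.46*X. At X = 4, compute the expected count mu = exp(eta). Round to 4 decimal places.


eta = 0.15 + 2.46 * 4 = 9.9900.
mu = exp(9.9900) = 21807.2988.

21807.2988


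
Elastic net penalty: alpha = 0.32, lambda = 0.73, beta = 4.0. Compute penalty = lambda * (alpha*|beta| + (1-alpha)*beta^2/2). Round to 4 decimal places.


alpha * |beta| = 0.32 * 4.0 = 1.2800.
(1-alpha) * beta^2/2 = 0.68 * 16.0000/2 = 5.4400.
Total = 0.73 * (1.2800 + 5.4400) = 4.9056.

4.9056


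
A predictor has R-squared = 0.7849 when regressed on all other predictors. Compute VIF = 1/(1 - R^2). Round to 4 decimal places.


Denominator: 1 - 0.7849 = 0.2151.
VIF = 1 / 0.2151 = 4.6490.

4.6490


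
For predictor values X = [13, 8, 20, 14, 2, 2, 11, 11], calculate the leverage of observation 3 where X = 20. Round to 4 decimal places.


n = 8, xbar = 10.1250.
SXX = sum((xi - xbar)^2) = 258.8750.
h = 1/8 + (20 - 10.1250)^2 / 258.8750 = 0.5017.

0.5017


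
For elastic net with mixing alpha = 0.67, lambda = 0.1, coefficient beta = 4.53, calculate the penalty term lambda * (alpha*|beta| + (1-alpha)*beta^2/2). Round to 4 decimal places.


Compute:
L1 = 0.67 * 4.53 = 3.0351.
L2 = 0.33 * 4.53^2 / 2 = 3.3859.
Penalty = 0.1 * (3.0351 + 3.3859) = 0.6421.

0.6421


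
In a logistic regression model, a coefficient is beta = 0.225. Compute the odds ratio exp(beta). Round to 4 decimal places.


exp(0.225) = 1.2523.
So the odds ratio is 1.2523.

1.2523


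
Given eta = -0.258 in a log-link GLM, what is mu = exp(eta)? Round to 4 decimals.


mu = exp(eta) = exp(-0.258).
= 0.7726.

0.7726


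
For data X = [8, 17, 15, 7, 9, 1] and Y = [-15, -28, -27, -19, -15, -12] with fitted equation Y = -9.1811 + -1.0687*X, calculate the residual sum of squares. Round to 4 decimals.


Predicted values from Y = -9.1811 + -1.0687*X.
Residuals: [2.7307, -0.6510, -1.7884, -2.3380, 3.7994, -1.7502].
SSres = 34.0438.

34.0438


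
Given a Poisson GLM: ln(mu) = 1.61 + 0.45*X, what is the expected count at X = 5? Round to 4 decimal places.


Compute eta = 1.61 + 0.45 * 5 = 3.8600.
Apply inverse link: mu = e^3.8600 = 47.4654.

47.4654


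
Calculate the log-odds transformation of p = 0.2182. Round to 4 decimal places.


Compute the odds: 0.2182/0.7818 = 0.2791.
Take the natural log: ln(0.2791) = -1.2762.

-1.2762


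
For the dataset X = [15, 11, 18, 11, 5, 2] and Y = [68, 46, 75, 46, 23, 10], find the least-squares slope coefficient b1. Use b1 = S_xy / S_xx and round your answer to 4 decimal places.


First compute the means: xbar = 10.3333, ybar = 44.6667.
Then S_xx = sum((xi - xbar)^2) = 179.3333.
S_xy = sum((xi - xbar)(yi - ybar)) = 747.6667.
b1 = S_xy / S_xx = 747.6667 / 179.3333 = 4.1691.

4.1691


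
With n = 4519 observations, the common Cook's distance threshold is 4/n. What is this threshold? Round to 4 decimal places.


Cook's distance cutoff = 4/n = 4/4519.
= 0.0009.

0.0009


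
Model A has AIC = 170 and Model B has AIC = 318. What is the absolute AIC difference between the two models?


Compute |170 - 318| = 148.
Model A has the smaller AIC.

148


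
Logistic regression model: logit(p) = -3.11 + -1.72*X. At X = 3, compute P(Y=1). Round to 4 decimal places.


Linear predictor: z = -3.11 + -1.72 * 3 = -8.2700.
P = 1/(1 + exp(8.2700)) = 1/(1 + 3904.9490) = 0.0003.

0.0003


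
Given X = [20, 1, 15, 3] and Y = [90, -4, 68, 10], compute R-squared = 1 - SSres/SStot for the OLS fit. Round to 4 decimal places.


Fit the OLS line: b0 = -6.7262, b1 = 4.8950.
SSres = 11.9411.
SStot = 6116.0000.
R^2 = 1 - 11.9411/6116.0000 = 0.9980.

0.9980


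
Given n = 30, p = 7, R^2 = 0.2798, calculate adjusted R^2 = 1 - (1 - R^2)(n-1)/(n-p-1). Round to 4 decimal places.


Using the formula:
(1 - 0.2798) = 0.7202.
Multiply by 29/22: 0.7202 * 29 = 20.8858, then 20.8858 / 22 = 0.9494.
Adj R^2 = 1 - 0.9494 = 0.0506.

0.0506


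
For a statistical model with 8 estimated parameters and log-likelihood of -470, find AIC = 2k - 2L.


AIC = 2*8 - 2*(-470).
= 16 + 940 = 956.

956


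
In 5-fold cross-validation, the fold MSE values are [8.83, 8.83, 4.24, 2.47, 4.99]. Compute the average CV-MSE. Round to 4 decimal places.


Sum of fold MSEs = 29.3600.
Average = 29.3600 / 5 = 5.8720.

5.8720


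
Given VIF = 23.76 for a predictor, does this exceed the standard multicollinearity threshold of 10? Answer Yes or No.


Check: VIF = 23.76 vs threshold = 10.
Since 23.76 >= 10, the answer is Yes.

Yes


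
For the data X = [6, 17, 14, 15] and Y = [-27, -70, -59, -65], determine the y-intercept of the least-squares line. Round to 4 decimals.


First find the slope: b1 = -4.0000.
Means: xbar = 13.0000, ybar = -55.2500.
b0 = ybar - b1 * xbar = -55.2500 - -4.0000 * 13.0000 = -3.2500.

-3.2500


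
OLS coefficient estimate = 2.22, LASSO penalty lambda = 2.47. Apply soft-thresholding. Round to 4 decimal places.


Check: |2.22| = 2.22 vs lambda = 2.47.
Since |beta| <= lambda, the coefficient is set to 0.
Soft-thresholded coefficient = 0.0000.

0.0000


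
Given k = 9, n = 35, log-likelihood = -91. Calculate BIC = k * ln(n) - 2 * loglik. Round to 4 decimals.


Compute k*ln(n) = 9*ln(35) = 9*3.555348 = 31.998132.
Then -2*loglik = 182.
BIC = 31.998132 + 182 = 213.998132, which rounds to 213.9981.

213.9981


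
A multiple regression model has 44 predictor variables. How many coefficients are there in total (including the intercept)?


Total coefficients = number of predictors + 1 (for the intercept).
= 44 + 1 = 45.

45


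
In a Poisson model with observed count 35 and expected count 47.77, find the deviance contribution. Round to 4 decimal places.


First: ln(35/47.77) = -0.311050.
Then: 35 * -0.311050 = -10.886750.
y - mu = 35 - 47.77 = -12.77.
D = 2(-10.886750 - -12.77) = 3.766500, which rounds to 3.7665.

3.7665


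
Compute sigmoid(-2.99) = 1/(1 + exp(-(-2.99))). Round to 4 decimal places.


exp(2.9900) = 19.8857.
1 + exp(-z) = 20.8857.
sigmoid = 1/20.8857 = 0.0479.

0.0479


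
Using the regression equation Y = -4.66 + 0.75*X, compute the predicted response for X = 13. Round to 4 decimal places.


Plug X = 13 into Y = -4.66 + 0.75*X:
Y = -4.66 + 9.7500 = 5.0900.

5.0900


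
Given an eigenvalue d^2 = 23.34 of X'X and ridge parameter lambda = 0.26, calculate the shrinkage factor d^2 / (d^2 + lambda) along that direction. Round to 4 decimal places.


d^2 + lambda = 23.34 + 0.26 = 23.6000.
Shrinkage factor = 23.34/23.6000 = 0.9890.

0.9890


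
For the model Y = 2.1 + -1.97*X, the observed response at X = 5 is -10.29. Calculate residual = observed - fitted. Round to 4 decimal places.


Compute yhat = 2.1 + (-1.97)(5) = -7.7500.
Residual = actual - predicted = -10.29 - -7.7500 = -2.5400.

-2.5400


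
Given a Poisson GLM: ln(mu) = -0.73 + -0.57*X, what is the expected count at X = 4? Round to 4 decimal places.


Compute eta = -0.73 + -0.57 * 4 = -3.0100.
Apply inverse link: mu = e^-3.0100 = 0.0493.

0.0493


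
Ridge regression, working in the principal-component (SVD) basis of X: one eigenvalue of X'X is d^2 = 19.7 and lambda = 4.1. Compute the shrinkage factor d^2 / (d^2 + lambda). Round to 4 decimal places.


Denominator = d^2 + lambda = 19.7 + 4.1 = 23.8000.
Shrinkage = 19.7 / 23.8000 = 0.8277.

0.8277


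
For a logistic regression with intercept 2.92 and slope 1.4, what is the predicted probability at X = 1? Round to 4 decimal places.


Linear predictor: z = 2.92 + 1.4 * 1 = 4.3200.
P = 1/(1 + exp(-4.3200)) = 1/(1 + 0.0133) = 0.9869.

0.9869


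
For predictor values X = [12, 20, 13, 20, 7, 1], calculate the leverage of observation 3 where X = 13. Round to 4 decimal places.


Mean of X: xbar = 12.1667.
SXX = 274.8333.
For X = 13: h = 1/6 + (13 - 12.1667)^2/274.8333 = 0.1692.

0.1692


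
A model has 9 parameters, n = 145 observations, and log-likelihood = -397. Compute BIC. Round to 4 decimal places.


k * ln(n) = 9 * ln(145) = 9 * 4.976734 = 44.790606.
-2 * loglik = -2 * (-397) = 794.
BIC = 44.790606 + 794 = 838.790606, which rounds to 838.7906.

838.7906


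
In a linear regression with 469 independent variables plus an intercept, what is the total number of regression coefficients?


Including the intercept, the model has 469 predictor coefficients + 1 intercept.
Total = 470.

470


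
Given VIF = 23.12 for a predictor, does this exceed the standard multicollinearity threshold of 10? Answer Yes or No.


Compare VIF = 23.12 to the threshold of 10.
23.12 >= 10, so the answer is Yes.

Yes


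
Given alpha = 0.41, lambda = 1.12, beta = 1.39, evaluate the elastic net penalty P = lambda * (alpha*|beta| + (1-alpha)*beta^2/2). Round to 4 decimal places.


L1 component = 0.41 * |1.39| = 0.5699.
L2 component = 0.59 * 1.39^2 / 2 = 0.5700.
Penalty = 1.12 * (0.5699 + 0.5700) = 1.12 * 1.1399 = 1.2767.

1.2767


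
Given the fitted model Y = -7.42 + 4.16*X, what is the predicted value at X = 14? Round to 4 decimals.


Predicted value:
Y = -7.42 + (4.16)(14) = -7.42 + 58.2400 = 50.8200.

50.8200


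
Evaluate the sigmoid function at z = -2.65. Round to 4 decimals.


First, exp(2.6500) = 14.1540.
Then sigma(z) = 1/(1 + 14.1540) = 0.0660.

0.0660


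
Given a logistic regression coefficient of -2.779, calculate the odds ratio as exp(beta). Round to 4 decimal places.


The odds ratio is computed as:
OR = e^(-2.779) = 0.0621.

0.0621


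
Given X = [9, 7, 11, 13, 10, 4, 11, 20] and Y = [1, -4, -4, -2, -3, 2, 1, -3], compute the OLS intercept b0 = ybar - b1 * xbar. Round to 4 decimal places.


First find the slope: b1 = -0.2112.
Means: xbar = 10.6250, ybar = -1.5000.
b0 = ybar - b1 * xbar = -1.5000 - -0.2112 * 10.6250 = 0.7441.

0.7441


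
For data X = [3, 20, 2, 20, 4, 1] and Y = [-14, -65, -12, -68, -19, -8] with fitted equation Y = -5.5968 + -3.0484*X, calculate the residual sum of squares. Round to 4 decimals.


Predicted values from Y = -5.5968 + -3.0484*X.
Residuals: [0.7420, 1.5648, -0.3064, -1.4352, -1.2096, 0.6452].
SSres = 7.0323.

7.0323
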